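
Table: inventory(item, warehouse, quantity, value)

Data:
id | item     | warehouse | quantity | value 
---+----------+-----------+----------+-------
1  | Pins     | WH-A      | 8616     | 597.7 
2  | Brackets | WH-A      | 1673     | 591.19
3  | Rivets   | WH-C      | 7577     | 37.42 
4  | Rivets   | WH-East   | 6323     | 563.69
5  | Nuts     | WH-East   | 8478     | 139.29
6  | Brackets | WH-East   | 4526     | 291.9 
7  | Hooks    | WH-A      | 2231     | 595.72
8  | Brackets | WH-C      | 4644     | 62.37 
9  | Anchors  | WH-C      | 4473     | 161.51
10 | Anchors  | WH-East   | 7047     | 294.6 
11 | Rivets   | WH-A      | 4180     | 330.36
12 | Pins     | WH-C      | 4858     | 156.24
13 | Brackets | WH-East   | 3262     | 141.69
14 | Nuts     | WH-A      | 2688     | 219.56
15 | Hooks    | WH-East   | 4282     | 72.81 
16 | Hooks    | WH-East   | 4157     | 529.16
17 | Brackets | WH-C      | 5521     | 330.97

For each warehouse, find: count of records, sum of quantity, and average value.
SELECT warehouse,
       COUNT(*) as cnt,
       SUM(quantity) as total_quantity,
       AVG(value) as avg_value
FROM inventory
GROUP BY warehouse

Result:
  WH-A: 5 records, 19388 total quantity, 466.91 avg value
  WH-C: 5 records, 27073 total quantity, 149.70 avg value
  WH-East: 7 records, 38075 total quantity, 290.45 avg value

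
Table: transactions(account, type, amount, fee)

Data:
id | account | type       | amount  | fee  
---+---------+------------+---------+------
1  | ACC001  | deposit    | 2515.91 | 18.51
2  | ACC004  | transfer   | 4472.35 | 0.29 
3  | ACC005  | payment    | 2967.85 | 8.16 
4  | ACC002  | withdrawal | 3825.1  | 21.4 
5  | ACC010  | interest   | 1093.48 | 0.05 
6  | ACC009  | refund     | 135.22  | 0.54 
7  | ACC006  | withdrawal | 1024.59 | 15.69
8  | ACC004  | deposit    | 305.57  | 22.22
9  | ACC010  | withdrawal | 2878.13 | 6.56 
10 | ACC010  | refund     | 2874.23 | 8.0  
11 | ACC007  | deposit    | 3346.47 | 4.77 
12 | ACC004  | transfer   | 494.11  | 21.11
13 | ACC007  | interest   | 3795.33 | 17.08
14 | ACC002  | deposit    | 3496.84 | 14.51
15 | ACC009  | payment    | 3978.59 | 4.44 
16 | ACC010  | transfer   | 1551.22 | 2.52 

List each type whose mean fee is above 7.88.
SELECT type, AVG(fee)
FROM transactions
GROUP BY type
HAVING AVG(fee) > 7.88

Result:
  deposit: avg=15.00
  interest: avg=8.57
  transfer: avg=7.97
  withdrawal: avg=14.55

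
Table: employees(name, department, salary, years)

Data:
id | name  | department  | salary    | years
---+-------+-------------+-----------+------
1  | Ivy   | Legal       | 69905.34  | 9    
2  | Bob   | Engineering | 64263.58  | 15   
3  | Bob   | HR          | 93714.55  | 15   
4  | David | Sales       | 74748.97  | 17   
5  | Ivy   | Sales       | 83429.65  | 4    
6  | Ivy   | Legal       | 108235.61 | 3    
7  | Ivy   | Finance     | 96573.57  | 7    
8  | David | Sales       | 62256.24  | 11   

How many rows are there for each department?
SELECT department, COUNT(*) as count
FROM employees
GROUP BY department

Result:
  Engineering: 1
  Finance: 1
  HR: 1
  Legal: 2
  Sales: 3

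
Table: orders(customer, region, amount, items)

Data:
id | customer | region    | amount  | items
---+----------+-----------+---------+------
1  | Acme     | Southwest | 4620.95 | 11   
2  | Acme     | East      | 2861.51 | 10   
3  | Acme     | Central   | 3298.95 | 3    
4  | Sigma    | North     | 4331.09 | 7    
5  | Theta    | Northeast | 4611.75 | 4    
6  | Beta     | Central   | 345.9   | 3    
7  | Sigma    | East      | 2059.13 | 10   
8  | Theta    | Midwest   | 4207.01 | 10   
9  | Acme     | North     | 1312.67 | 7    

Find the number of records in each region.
SELECT region, COUNT(*) as count
FROM orders
GROUP BY region

Result:
  Central: 2
  East: 2
  Midwest: 1
  North: 2
  Northeast: 1
  Southwest: 1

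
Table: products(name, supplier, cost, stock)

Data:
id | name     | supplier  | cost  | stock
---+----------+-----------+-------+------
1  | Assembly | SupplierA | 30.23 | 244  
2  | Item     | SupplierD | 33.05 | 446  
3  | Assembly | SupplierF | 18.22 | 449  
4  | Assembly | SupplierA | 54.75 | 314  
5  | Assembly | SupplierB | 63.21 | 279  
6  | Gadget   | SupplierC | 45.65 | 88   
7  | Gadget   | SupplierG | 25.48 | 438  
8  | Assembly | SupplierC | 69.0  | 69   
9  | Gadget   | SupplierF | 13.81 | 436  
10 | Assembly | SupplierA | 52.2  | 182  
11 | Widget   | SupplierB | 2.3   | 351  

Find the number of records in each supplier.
SELECT supplier, COUNT(*) as count
FROM products
GROUP BY supplier

Result:
  SupplierA: 3
  SupplierB: 2
  SupplierC: 2
  SupplierD: 1
  SupplierF: 2
  SupplierG: 1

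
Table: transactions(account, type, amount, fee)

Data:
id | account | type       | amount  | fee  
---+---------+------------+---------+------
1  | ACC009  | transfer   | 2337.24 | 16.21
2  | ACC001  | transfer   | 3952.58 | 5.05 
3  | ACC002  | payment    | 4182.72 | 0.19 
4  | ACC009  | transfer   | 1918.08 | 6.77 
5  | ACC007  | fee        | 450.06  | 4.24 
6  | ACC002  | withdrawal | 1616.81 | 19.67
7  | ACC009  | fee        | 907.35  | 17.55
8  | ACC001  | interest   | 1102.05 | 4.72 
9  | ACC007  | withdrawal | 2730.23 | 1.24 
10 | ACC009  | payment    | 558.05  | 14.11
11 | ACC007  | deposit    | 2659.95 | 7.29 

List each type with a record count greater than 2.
SELECT type, COUNT(*) as cnt
FROM transactions
GROUP BY type
HAVING COUNT(*) > 2

Result:
  transfer: 3

Note: HAVING filters groups after aggregation, WHERE filters rows before.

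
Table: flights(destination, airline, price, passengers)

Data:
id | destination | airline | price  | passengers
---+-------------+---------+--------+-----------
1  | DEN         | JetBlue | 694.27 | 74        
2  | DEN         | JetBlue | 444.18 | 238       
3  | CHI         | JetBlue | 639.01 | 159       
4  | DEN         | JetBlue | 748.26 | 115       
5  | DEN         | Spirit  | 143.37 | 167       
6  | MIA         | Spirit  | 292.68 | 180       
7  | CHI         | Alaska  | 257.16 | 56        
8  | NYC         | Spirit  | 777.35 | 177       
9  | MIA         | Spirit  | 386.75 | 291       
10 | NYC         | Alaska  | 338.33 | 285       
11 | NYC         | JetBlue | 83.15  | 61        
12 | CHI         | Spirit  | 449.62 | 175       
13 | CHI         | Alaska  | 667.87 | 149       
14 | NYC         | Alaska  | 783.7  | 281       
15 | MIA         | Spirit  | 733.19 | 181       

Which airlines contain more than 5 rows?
SELECT airline, COUNT(*) as cnt
FROM flights
GROUP BY airline
HAVING COUNT(*) > 5

Result:
  Spirit: 6

Note: HAVING filters groups after aggregation, WHERE filters rows before.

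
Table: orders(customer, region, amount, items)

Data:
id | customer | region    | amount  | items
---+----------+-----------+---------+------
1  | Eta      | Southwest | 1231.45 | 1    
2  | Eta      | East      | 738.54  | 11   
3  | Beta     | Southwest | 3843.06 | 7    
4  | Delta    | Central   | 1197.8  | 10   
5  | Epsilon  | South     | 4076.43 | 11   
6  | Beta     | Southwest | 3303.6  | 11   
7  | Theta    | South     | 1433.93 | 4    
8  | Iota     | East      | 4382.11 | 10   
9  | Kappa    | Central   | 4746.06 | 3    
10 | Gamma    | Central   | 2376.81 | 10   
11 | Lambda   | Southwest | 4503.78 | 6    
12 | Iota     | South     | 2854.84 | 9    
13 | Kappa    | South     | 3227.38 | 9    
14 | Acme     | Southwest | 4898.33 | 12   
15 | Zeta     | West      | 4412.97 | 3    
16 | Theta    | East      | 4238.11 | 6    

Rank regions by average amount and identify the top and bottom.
SELECT region, AVG(amount)
FROM orders
GROUP BY region
ORDER BY AVG(amount)

All groups:
  Central: 2773.56
  South: 2898.15
  East: 3119.59
  Southwest: 3556.04
  West: 4412.97

Highest: West (4412.97)
Lowest: Central (2773.56)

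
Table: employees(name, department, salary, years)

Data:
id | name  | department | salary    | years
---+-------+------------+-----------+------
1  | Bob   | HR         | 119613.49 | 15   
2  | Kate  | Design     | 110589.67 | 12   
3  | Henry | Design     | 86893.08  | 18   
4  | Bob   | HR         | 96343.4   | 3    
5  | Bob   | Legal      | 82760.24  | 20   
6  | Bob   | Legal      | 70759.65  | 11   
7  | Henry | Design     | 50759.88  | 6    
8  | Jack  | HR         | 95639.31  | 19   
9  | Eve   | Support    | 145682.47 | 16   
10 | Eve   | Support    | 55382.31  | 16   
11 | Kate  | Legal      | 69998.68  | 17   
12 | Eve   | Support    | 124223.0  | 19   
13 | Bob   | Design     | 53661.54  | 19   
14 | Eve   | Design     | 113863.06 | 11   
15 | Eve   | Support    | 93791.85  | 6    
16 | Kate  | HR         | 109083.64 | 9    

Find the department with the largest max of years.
SELECT department, MAX(years) as val
FROM employees
GROUP BY department
ORDER BY val DESC
LIMIT 1

Result: Legal with max(years) = 20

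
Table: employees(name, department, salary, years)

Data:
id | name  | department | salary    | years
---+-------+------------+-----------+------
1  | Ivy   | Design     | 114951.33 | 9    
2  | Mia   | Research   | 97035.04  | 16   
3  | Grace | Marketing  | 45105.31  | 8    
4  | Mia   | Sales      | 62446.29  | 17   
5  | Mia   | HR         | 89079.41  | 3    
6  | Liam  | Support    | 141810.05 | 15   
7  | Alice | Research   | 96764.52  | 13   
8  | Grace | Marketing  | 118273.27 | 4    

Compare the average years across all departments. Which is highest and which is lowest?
SELECT department, AVG(years)
FROM employees
GROUP BY department
ORDER BY AVG(years)

All groups:
  HR: 3.00
  Marketing: 6.00
  Design: 9.00
  Research: 14.50
  Support: 15.00
  Sales: 17.00

Highest: Sales (17.00)
Lowest: HR (3.00)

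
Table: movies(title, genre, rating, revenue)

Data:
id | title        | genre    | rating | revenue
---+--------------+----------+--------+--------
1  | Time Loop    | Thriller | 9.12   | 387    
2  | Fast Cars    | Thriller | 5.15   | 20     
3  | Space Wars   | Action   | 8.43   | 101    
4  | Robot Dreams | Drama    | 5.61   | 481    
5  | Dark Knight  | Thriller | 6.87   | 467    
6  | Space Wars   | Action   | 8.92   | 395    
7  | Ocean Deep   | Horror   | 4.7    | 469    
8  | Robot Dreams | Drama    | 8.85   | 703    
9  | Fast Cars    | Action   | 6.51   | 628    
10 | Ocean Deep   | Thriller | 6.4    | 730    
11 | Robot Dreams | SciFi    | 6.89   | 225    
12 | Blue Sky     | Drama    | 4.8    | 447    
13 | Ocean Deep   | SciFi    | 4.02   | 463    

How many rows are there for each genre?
SELECT genre, COUNT(*) as count
FROM movies
GROUP BY genre

Result:
  Action: 3
  Drama: 3
  Horror: 1
  SciFi: 2
  Thriller: 4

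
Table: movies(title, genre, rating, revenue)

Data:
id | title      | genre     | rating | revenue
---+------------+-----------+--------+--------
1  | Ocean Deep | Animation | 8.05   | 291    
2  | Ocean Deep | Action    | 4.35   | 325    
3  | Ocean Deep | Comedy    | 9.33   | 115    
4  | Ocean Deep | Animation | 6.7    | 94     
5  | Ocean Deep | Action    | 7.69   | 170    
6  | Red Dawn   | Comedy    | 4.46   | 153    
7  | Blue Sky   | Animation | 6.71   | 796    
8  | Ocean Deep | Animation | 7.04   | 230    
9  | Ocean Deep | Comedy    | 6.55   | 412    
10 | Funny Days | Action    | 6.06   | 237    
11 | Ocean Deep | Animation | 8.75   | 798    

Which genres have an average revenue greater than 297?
SELECT genre, AVG(revenue)
FROM movies
GROUP BY genre
HAVING AVG(revenue) > 297

Result:
  Animation: avg=441.80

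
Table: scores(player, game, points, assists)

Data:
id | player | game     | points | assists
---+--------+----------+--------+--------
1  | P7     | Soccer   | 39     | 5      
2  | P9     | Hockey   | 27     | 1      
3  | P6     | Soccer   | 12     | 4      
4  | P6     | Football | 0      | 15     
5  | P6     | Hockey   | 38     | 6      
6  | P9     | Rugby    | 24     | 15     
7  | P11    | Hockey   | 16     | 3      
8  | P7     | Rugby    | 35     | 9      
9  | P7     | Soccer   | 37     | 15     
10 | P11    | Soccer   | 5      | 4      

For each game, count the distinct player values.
SELECT game, COUNT(DISTINCT player)
FROM scores
GROUP BY game

Result:
  Football: 1 distinct
  Hockey: 3 distinct
  Rugby: 2 distinct
  Soccer: 3 distinct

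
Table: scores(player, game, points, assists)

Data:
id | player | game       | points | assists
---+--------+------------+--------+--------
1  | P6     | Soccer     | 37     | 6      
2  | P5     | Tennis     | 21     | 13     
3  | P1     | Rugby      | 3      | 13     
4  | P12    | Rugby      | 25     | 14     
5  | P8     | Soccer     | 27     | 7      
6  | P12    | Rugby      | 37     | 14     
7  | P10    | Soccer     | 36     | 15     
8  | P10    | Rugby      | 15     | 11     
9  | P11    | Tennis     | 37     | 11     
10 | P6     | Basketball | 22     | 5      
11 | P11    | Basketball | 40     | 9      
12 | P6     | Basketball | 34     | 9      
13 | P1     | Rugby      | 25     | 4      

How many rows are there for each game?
SELECT game, COUNT(*) as count
FROM scores
GROUP BY game

Result:
  Basketball: 3
  Rugby: 5
  Soccer: 3
  Tennis: 2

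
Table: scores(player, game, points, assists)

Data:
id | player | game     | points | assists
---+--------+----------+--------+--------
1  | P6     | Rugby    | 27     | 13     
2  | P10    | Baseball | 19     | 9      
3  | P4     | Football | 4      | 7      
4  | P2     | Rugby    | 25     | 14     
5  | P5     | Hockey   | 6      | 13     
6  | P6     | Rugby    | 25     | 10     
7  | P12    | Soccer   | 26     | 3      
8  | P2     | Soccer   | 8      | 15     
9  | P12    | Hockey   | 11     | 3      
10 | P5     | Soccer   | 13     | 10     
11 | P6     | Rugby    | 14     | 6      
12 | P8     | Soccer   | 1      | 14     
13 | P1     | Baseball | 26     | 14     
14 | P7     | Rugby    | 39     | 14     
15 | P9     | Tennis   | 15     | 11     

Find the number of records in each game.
SELECT game, COUNT(*) as count
FROM scores
GROUP BY game

Result:
  Baseball: 2
  Football: 1
  Hockey: 2
  Rugby: 5
  Soccer: 4
  Tennis: 1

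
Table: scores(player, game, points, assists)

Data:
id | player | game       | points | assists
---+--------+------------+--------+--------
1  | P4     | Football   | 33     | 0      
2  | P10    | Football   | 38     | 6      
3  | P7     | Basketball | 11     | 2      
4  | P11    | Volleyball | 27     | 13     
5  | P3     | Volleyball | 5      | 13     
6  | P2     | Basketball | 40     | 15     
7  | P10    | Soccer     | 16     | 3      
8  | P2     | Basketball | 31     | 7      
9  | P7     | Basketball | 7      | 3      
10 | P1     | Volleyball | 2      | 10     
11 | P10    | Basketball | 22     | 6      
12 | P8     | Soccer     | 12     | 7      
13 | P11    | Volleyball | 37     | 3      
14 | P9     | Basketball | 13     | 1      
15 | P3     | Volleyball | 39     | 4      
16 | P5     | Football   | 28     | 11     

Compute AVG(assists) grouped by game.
SELECT game, AVG(assists) as result
FROM scores
GROUP BY game

Result:
  Basketball: 5.67
  Football: 5.67
  Soccer: 5.00
  Volleyball: 8.60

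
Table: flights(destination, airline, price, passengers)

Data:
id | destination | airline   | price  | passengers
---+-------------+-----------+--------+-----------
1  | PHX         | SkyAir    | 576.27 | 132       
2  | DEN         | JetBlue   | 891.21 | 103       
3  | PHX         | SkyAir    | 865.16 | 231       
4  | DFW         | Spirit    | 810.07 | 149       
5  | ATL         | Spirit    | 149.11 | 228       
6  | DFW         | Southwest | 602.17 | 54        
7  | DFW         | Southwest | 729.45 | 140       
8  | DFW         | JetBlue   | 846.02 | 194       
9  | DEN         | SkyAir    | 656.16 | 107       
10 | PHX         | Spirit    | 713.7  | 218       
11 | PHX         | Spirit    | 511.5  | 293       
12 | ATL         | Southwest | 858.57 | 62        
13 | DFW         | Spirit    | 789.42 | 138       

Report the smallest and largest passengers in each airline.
SELECT airline, MIN(passengers), MAX(passengers)
FROM flights
GROUP BY airline

Result:
  JetBlue: min=103, max=194
  SkyAir: min=107, max=231
  Southwest: min=54, max=140
  Spirit: min=138, max=293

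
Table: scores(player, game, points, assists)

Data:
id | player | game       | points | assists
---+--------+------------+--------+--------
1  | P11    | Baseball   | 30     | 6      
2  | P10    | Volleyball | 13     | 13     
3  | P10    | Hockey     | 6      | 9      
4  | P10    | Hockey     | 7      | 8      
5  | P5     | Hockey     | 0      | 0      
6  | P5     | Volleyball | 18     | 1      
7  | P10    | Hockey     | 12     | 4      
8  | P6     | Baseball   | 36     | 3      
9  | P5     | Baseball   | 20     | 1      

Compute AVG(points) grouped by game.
SELECT game, AVG(points) as result
FROM scores
GROUP BY game

Result:
  Baseball: 28.67
  Hockey: 6.25
  Volleyball: 15.50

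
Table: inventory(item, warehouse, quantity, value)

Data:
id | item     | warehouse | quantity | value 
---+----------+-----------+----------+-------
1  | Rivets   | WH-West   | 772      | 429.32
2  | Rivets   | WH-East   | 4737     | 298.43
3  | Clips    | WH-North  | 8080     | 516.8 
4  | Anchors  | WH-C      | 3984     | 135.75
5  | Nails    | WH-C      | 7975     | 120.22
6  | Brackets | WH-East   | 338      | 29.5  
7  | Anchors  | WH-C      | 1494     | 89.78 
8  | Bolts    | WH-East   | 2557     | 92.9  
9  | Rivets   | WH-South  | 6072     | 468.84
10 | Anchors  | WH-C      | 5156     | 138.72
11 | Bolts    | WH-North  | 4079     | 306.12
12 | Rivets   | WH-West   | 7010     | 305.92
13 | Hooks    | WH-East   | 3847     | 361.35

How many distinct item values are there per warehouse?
SELECT warehouse, COUNT(DISTINCT item)
FROM inventory
GROUP BY warehouse

Result:
  WH-C: 2 distinct
  WH-East: 4 distinct
  WH-North: 2 distinct
  WH-South: 1 distinct
  WH-West: 1 distinct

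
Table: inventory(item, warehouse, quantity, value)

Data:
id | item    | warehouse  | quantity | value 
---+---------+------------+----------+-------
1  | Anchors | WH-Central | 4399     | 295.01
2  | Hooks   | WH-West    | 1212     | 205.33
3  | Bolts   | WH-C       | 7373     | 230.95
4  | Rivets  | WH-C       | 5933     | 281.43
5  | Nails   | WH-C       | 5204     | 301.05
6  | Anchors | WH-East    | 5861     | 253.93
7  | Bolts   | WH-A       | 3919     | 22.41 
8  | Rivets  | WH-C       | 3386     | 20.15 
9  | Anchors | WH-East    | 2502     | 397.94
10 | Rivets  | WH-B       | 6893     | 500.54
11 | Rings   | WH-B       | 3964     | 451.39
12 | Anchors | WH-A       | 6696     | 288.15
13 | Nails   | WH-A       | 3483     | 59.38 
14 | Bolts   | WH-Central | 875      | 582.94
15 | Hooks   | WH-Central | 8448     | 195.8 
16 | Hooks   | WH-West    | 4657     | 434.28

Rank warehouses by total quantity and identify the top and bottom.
SELECT warehouse, SUM(quantity)
FROM inventory
GROUP BY warehouse
ORDER BY SUM(quantity)

All groups:
  WH-West: 5869
  WH-East: 8363
  WH-B: 10857
  WH-Central: 13722
  WH-A: 14098
  WH-C: 21896

Highest: WH-C (21896)
Lowest: WH-West (5869)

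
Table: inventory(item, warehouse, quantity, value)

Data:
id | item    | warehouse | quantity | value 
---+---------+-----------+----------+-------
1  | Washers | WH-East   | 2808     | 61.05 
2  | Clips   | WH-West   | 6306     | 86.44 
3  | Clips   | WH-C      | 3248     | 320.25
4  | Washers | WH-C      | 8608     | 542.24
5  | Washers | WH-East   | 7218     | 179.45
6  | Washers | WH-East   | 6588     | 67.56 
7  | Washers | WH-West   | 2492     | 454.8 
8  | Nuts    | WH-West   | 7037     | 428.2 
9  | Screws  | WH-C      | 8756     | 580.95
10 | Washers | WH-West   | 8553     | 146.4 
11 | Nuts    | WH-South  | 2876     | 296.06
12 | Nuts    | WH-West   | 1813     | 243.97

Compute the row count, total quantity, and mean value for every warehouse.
SELECT warehouse,
       COUNT(*) as cnt,
       SUM(quantity) as total_quantity,
       AVG(value) as avg_value
FROM inventory
GROUP BY warehouse

Result:
  WH-C: 3 records, 20612 total quantity, 481.15 avg value
  WH-East: 3 records, 16614 total quantity, 102.69 avg value
  WH-South: 1 records, 2876 total quantity, 296.06 avg value
  WH-West: 5 records, 26201 total quantity, 271.96 avg value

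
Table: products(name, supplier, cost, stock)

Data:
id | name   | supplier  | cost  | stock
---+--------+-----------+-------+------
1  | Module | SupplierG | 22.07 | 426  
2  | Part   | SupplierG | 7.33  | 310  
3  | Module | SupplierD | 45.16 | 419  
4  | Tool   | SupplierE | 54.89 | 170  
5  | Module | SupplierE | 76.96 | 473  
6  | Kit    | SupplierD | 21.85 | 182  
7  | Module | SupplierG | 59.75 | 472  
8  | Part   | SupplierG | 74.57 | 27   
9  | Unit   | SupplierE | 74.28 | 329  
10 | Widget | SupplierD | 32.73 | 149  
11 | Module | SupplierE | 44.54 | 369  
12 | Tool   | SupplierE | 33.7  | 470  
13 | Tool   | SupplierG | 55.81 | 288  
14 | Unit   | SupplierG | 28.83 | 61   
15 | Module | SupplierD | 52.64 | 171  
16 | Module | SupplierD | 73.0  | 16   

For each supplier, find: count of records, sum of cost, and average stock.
SELECT supplier,
       COUNT(*) as cnt,
       SUM(cost) as total_cost,
       AVG(stock) as avg_stock
FROM products
GROUP BY supplier

Result:
  SupplierD: 5 records, 225.38 total cost, 187.40 avg stock
  SupplierE: 5 records, 284.37 total cost, 362.20 avg stock
  SupplierG: 6 records, 248.36 total cost, 264.00 avg stock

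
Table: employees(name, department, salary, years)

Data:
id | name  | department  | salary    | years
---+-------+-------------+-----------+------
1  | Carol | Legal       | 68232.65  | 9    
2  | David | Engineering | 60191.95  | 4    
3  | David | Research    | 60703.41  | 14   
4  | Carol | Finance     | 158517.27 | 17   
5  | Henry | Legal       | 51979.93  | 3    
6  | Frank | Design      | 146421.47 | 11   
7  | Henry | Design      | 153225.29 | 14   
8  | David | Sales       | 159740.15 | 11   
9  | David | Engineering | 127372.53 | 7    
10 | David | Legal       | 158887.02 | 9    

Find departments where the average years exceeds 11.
SELECT department, AVG(years)
FROM employees
GROUP BY department
HAVING AVG(years) > 11

Result:
  Design: avg=12.50
  Finance: avg=17.00
  Research: avg=14.00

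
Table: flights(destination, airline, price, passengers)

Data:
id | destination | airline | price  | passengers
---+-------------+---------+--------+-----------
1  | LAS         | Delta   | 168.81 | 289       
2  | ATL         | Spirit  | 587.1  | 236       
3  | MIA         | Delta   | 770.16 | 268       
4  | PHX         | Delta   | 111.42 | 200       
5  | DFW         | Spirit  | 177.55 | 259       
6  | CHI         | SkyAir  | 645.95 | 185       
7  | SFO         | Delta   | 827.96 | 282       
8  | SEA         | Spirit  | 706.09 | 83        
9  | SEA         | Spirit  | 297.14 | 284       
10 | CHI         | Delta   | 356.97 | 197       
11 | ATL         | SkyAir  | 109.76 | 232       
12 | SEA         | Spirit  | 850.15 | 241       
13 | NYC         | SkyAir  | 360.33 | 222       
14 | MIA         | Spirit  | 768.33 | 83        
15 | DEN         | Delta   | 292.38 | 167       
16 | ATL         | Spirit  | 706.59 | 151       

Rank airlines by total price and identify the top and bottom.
SELECT airline, SUM(price)
FROM flights
GROUP BY airline
ORDER BY SUM(price)

All groups:
  SkyAir: 1116.04
  Delta: 2527.70
  Spirit: 4092.95

Highest: Spirit (4092.95)
Lowest: SkyAir (1116.04)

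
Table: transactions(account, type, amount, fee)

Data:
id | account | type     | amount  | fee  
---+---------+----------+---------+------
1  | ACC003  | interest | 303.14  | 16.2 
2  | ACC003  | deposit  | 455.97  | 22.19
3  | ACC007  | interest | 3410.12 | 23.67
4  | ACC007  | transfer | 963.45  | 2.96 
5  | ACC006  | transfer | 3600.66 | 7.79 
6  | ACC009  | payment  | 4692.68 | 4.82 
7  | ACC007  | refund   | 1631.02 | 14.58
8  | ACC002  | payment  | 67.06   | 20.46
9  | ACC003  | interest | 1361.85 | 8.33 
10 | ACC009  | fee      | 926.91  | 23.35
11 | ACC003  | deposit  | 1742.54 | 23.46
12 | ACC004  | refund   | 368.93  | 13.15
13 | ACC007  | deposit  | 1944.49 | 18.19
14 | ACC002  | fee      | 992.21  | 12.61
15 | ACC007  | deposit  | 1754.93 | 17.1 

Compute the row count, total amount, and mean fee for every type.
SELECT type,
       COUNT(*) as cnt,
       SUM(amount) as total_amount,
       AVG(fee) as avg_fee
FROM transactions
GROUP BY type

Result:
  deposit: 4 records, 5897.93 total amount, 20.24 avg fee
  fee: 2 records, 1919.12 total amount, 17.98 avg fee
  interest: 3 records, 5075.11 total amount, 16.07 avg fee
  payment: 2 records, 4759.74 total amount, 12.64 avg fee
  refund: 2 records, 1999.95 total amount, 13.87 avg fee
  transfer: 2 records, 4564.11 total amount, 5.38 avg fee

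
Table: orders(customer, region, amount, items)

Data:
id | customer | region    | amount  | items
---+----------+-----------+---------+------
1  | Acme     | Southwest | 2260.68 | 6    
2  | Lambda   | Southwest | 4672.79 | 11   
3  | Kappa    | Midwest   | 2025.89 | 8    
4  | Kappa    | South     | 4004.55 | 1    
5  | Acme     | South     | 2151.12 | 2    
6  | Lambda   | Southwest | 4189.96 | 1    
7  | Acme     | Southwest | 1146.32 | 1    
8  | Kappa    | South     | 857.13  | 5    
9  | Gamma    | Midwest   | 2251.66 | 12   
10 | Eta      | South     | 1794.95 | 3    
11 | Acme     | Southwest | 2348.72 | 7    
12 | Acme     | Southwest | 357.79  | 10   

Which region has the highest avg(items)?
SELECT region, AVG(items) as val
FROM orders
GROUP BY region
ORDER BY val DESC
LIMIT 1

Result: Midwest with avg(items) = 10.00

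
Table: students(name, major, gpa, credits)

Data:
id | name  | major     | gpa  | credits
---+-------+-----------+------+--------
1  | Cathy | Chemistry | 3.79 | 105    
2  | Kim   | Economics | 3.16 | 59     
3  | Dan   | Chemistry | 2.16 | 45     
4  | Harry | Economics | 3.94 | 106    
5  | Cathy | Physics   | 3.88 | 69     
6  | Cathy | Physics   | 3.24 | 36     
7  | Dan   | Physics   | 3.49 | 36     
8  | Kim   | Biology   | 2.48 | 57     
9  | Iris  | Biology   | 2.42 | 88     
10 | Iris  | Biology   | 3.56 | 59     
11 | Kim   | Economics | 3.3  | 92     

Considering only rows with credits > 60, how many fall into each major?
SELECT major, COUNT(*)
FROM students
WHERE credits > 60
GROUP BY major

Note: WHERE filters rows before grouping.

Result:
  Biology: 1
  Chemistry: 1
  Economics: 2
  Physics: 1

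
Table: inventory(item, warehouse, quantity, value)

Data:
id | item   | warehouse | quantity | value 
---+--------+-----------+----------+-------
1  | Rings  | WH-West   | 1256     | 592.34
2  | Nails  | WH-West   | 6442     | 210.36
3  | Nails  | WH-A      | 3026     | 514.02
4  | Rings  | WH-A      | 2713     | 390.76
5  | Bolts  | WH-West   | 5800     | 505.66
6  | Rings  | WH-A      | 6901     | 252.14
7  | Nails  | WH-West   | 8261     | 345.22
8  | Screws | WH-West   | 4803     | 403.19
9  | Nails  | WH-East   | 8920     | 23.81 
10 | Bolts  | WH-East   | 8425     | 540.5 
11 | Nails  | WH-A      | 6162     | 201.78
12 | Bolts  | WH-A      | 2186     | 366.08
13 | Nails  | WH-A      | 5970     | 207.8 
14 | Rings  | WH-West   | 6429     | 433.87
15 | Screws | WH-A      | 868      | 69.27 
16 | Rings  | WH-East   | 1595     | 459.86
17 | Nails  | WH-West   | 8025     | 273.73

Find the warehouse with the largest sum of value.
SELECT warehouse, SUM(value) as val
FROM inventory
GROUP BY warehouse
ORDER BY val DESC
LIMIT 1

Result: WH-West with sum(value) = 2764.37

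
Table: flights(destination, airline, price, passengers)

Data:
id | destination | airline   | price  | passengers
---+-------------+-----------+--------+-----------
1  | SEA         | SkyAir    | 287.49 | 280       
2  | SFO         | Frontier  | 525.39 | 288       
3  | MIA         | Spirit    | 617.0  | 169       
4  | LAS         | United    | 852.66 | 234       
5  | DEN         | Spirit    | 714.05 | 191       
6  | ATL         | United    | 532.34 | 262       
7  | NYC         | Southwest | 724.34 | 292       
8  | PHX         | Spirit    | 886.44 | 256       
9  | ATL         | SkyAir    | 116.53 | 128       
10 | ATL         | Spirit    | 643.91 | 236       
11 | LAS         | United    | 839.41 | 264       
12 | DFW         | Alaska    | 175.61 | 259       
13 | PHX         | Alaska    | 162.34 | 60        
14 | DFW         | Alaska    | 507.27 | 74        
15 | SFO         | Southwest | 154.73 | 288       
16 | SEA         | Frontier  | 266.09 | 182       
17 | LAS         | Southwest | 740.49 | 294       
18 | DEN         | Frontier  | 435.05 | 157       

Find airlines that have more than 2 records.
SELECT airline, COUNT(*) as cnt
FROM flights
GROUP BY airline
HAVING COUNT(*) > 2

Result:
  Alaska: 3
  Frontier: 3
  Southwest: 3
  Spirit: 4
  United: 3

Note: HAVING filters groups after aggregation, WHERE filters rows before.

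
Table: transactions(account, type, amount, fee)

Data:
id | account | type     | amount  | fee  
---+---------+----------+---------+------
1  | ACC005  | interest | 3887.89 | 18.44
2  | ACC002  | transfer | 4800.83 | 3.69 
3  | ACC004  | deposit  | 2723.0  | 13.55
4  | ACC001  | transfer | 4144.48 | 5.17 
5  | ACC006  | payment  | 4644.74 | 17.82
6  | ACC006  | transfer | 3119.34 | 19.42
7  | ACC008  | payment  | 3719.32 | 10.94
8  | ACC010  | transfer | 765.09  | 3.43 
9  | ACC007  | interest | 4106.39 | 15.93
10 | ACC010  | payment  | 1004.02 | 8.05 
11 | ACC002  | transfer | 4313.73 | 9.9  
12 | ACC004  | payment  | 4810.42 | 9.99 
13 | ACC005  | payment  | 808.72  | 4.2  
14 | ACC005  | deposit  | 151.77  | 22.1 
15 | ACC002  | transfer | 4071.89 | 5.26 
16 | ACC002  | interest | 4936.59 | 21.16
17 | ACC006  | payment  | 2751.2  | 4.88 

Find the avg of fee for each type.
SELECT type, AVG(fee) as result
FROM transactions
GROUP BY type

Result:
  deposit: 17.83
  interest: 18.51
  payment: 9.31
  transfer: 7.81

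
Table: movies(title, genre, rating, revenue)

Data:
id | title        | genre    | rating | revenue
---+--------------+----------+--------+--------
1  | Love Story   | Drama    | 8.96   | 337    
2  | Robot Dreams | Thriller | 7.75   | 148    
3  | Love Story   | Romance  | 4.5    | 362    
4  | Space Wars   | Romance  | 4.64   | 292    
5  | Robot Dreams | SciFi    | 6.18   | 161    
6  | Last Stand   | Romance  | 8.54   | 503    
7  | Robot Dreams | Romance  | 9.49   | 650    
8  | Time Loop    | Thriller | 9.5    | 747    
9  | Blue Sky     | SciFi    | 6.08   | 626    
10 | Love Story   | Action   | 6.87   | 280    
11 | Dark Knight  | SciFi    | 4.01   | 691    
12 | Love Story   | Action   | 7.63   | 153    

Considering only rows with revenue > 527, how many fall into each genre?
SELECT genre, COUNT(*)
FROM movies
WHERE revenue > 527
GROUP BY genre

Note: WHERE filters rows before grouping.

Result:
  Romance: 1
  SciFi: 2
  Thriller: 1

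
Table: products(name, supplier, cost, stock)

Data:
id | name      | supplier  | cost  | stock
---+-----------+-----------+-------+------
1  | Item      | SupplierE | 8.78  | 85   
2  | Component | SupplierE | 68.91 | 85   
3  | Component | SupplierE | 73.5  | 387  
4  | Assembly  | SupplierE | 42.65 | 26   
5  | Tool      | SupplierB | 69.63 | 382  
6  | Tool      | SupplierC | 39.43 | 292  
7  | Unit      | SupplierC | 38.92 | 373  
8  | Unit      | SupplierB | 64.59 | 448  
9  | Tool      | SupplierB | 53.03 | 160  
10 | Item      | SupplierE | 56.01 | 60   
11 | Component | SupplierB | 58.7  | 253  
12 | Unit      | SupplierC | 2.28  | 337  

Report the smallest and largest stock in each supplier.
SELECT supplier, MIN(stock), MAX(stock)
FROM products
GROUP BY supplier

Result:
  SupplierB: min=160, max=448
  SupplierC: min=292, max=373
  SupplierE: min=26, max=387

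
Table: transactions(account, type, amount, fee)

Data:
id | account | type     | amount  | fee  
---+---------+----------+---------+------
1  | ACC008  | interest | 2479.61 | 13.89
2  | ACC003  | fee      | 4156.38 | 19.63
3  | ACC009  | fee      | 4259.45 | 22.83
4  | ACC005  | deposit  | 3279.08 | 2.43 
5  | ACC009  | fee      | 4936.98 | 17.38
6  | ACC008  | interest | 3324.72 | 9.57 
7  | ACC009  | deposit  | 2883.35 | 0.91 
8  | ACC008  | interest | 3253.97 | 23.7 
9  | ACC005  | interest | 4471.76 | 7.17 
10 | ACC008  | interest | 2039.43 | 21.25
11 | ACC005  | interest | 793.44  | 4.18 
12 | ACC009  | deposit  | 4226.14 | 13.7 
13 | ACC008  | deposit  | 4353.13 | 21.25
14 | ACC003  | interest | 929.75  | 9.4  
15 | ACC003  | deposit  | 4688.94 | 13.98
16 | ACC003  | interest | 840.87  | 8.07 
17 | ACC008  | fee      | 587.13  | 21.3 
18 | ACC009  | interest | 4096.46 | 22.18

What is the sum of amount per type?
SELECT type, SUM(amount) as result
FROM transactions
GROUP BY type

Result:
  deposit: 19430.64
  fee: 13939.94
  interest: 22230.01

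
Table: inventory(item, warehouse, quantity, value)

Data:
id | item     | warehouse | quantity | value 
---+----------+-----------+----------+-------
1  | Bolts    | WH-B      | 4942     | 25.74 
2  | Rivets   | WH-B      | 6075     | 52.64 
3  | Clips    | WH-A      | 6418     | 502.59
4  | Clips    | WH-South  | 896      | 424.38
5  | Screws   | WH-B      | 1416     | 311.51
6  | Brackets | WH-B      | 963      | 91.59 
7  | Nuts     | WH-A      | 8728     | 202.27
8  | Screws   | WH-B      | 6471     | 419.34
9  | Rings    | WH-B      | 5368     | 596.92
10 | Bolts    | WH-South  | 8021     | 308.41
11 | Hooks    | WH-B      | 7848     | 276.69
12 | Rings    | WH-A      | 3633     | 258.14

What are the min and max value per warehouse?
SELECT warehouse, MIN(value), MAX(value)
FROM inventory
GROUP BY warehouse

Result:
  WH-A: min=202.27, max=502.59
  WH-B: min=25.74, max=596.92
  WH-South: min=308.41, max=424.38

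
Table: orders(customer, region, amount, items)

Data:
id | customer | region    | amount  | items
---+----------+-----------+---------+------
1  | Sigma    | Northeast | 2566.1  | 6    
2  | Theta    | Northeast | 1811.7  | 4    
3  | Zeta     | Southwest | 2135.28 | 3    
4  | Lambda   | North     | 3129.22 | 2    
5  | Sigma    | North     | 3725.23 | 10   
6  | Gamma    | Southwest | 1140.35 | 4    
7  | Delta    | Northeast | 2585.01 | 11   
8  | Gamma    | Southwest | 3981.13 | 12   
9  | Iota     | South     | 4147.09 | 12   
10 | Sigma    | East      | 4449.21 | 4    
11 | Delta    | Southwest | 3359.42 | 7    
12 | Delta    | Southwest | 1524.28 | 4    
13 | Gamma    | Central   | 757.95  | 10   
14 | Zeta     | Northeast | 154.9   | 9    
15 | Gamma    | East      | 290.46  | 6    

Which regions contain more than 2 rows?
SELECT region, COUNT(*) as cnt
FROM orders
GROUP BY region
HAVING COUNT(*) > 2

Result:
  Northeast: 4
  Southwest: 5

Note: HAVING filters groups after aggregation, WHERE filters rows before.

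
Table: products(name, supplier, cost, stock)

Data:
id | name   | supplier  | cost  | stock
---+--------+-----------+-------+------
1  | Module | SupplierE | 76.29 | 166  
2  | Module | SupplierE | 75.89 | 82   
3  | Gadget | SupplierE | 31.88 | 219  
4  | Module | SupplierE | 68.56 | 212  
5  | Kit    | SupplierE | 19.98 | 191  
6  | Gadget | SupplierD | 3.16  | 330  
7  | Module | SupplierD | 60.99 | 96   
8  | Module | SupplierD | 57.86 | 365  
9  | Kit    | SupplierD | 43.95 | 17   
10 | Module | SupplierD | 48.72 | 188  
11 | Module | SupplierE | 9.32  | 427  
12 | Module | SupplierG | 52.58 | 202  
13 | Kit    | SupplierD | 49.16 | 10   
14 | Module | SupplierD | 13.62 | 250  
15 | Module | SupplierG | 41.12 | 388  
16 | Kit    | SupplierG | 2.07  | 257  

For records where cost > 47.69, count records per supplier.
SELECT supplier, COUNT(*)
FROM products
WHERE cost > 47.69
GROUP BY supplier

Note: WHERE filters rows before grouping.

Result:
  SupplierD: 4
  SupplierE: 3
  SupplierG: 1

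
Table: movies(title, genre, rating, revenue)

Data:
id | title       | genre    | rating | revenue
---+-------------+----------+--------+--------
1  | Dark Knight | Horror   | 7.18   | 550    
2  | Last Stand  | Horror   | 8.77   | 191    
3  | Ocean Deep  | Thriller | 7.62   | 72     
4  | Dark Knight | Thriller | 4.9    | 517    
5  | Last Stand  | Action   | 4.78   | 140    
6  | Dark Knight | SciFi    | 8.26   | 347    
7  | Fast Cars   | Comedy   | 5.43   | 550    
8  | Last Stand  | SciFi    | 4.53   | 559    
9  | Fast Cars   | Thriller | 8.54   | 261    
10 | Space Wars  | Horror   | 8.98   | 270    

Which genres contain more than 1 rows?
SELECT genre, COUNT(*) as cnt
FROM movies
GROUP BY genre
HAVING COUNT(*) > 1

Result:
  Horror: 3
  SciFi: 2
  Thriller: 3

Note: HAVING filters groups after aggregation, WHERE filters rows before.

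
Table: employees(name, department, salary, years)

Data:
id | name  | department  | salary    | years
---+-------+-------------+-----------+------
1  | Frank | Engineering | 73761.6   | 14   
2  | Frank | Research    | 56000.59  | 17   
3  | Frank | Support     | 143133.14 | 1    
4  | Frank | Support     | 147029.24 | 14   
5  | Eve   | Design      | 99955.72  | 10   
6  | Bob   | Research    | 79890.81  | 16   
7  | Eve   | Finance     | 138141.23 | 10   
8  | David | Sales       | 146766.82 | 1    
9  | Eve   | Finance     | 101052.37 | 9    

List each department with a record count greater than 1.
SELECT department, COUNT(*) as cnt
FROM employees
GROUP BY department
HAVING COUNT(*) > 1

Result:
  Finance: 2
  Research: 2
  Support: 2

Note: HAVING filters groups after aggregation, WHERE filters rows before.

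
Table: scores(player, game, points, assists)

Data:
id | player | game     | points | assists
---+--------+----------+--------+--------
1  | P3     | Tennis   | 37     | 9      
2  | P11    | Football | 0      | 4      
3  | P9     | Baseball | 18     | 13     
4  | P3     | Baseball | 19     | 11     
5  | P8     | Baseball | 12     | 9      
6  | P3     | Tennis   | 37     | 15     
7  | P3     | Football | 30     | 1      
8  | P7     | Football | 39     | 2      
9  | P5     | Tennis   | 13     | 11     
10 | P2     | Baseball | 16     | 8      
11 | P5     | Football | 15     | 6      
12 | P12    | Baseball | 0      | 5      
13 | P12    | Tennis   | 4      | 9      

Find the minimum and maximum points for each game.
SELECT game, MIN(points), MAX(points)
FROM scores
GROUP BY game

Result:
  Baseball: min=0, max=19
  Football: min=0, max=39
  Tennis: min=4, max=37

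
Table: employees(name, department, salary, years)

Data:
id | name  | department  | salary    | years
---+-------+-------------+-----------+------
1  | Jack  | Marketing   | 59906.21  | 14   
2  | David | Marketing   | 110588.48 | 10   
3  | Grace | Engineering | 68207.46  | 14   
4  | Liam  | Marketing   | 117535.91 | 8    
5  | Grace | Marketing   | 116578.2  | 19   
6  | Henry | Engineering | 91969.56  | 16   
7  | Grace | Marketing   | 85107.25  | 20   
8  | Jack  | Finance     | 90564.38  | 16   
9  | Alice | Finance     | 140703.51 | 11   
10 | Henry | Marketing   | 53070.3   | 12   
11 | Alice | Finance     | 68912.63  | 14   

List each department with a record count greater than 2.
SELECT department, COUNT(*) as cnt
FROM employees
GROUP BY department
HAVING COUNT(*) > 2

Result:
  Finance: 3
  Marketing: 6

Note: HAVING filters groups after aggregation, WHERE filters rows before.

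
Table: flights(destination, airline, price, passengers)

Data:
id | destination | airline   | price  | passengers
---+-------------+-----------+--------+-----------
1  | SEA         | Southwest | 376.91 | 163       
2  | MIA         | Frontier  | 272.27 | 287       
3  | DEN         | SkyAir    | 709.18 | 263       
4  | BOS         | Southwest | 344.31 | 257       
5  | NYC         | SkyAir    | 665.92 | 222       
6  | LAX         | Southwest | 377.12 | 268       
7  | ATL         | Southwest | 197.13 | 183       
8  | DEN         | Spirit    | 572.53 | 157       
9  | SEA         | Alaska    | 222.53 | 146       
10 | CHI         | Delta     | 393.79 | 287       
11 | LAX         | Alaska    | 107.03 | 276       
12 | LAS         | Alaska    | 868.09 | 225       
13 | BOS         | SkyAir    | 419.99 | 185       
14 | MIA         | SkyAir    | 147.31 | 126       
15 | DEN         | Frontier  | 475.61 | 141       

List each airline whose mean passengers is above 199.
SELECT airline, AVG(passengers)
FROM flights
GROUP BY airline
HAVING AVG(passengers) > 199

Result:
  Alaska: avg=215.67
  Delta: avg=287.00
  Frontier: avg=214.00
  Southwest: avg=217.75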